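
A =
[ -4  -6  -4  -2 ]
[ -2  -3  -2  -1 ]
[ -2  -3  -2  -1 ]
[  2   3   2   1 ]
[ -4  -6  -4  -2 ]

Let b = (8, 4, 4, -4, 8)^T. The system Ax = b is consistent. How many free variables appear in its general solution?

Row reduce the augmented matrix [A | b].
R2 ← R2 − (1/2)·R1: [0, 0, 0, 0, 0]
R3 ← R3 − (1/2)·R1: [0, 0, 0, 0, 0]
R4 ← R4 + (1/2)·R1: [0, 0, 0, 0, 0]
R5 ← R5 − R1: [0, 0, 0, 0, 0]
The echelon form has 1 nonzero rows, and every pivot lies in the first 4 columns, so rank(A) = rank([A|b]) = 1.
The system is consistent.
Free variables = (unknowns) − (rank) = 4 − 1 = 3.

3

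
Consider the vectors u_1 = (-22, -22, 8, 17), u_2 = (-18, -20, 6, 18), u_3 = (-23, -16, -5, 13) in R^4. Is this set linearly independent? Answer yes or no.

yes

Form the matrix with these vectors as rows and row reduce.
R2 ← R2 − (9/11)·R1: [0, -2, -6/11, 45/11]
R3 ← R3 − (23/22)·R1: [0, 7, -147/11, -105/22]
R3 ← R3 + (7/2)·R2: [0, 0, -168/11, 105/11]
3 nonzero rows, so the 3 vectors span a space of dimension 3.
Since 3 = 3, the vectors are linearly independent.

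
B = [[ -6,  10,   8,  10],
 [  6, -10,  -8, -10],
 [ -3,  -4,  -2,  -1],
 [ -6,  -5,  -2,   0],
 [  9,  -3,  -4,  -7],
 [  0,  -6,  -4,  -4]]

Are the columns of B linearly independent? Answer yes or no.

no

Row reduce B to echelon form.
R2 ← R2 + R1: [0, 0, 0, 0]
R3 ← R3 − (1/2)·R1: [0, -9, -6, -6]
R4 ← R4 − R1: [0, -15, -10, -10]
R5 ← R5 + (3/2)·R1: [0, 12, 8, 8]
Swap R2 ↔ R3
R4 ← R4 − (5/3)·R2: [0, 0, 0, 0]
R5 ← R5 + (4/3)·R2: [0, 0, 0, 0]
R6 ← R6 − (2/3)·R2: [0, 0, 0, 0]
2 pivots among 4 columns.
Only 2 < 4 pivot columns, so the columns are linearly dependent.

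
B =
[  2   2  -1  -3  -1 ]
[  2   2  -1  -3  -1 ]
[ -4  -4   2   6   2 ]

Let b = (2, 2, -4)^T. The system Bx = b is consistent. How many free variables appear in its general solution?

4

Row reduce the augmented matrix [B | b].
R2 ← R2 − R1: [0, 0, 0, 0, 0, 0]
R3 ← R3 + (2)·R1: [0, 0, 0, 0, 0, 0]
The echelon form has 1 nonzero rows, and every pivot lies in the first 5 columns, so rank(B) = rank([B|b]) = 1.
The system is consistent.
Free variables = (unknowns) − (rank) = 5 − 1 = 4.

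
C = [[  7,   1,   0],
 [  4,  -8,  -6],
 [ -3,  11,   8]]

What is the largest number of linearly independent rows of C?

Row reduce to echelon form.
R2 ← R2 − (4/7)·R1: [0, -60/7, -6]
R3 ← R3 + (3/7)·R1: [0, 80/7, 8]
R3 ← R3 + (4/3)·R2: [0, 0, 0]
Echelon form has 2 nonzero rows, so rank(C) = 2.
The rank gives the maximum number of linearly independent rows: 2.

2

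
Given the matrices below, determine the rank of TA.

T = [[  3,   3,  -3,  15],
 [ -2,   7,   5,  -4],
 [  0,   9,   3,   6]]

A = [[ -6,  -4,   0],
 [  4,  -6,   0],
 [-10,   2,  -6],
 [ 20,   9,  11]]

First compute TA:
[[324,  99, 183],
 [-90, -60, -74],
 [126,   6,  48]]
Now row reduce the product.
R2 ← R2 + (5/18)·R1: [0, -65/2, -139/6]
R3 ← R3 − (7/18)·R1: [0, -65/2, -139/6]
R3 ← R3 − R2: [0, 0, 0]
2 nonzero rows, so rank(TA) = 2.

2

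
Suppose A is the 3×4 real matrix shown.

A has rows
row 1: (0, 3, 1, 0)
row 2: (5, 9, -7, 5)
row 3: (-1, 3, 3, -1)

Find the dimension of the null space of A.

Row reduce to echelon form.
Swap R1 ↔ R2
R3 ← R3 + (1/5)·R1: [0, 24/5, 8/5, 0]
R3 ← R3 − (8/5)·R2: [0, 0, 0, 0]
2 nonzero rows, so rank(A) = 2.
A has 4 columns; by rank–nullity, nullity = 4 − 2 = 2.

2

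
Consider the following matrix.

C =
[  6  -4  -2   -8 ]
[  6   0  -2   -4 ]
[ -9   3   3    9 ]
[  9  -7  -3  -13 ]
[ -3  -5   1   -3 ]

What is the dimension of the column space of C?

Row reduce to echelon form.
R2 ← R2 − R1: [0, 4, 0, 4]
R3 ← R3 + (3/2)·R1: [0, -3, 0, -3]
R4 ← R4 − (3/2)·R1: [0, -1, 0, -1]
R5 ← R5 + (1/2)·R1: [0, -7, 0, -7]
R3 ← R3 + (3/4)·R2: [0, 0, 0, 0]
R4 ← R4 + (1/4)·R2: [0, 0, 0, 0]
R5 ← R5 + (7/4)·R2: [0, 0, 0, 0]
Echelon form has 2 nonzero rows, so rank(C) = 2.
The column space has dimension equal to the rank: 2.

2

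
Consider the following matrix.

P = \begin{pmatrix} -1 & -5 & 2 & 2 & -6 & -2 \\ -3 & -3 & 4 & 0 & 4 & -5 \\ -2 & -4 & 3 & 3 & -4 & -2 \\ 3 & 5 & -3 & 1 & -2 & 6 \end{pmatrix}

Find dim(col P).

4

Row reduce to echelon form.
R2 ← R2 − (3)·R1: [0, 12, -2, -6, 22, 1]
R3 ← R3 − (2)·R1: [0, 6, -1, -1, 8, 2]
R4 ← R4 + (3)·R1: [0, -10, 3, 7, -20, 0]
R3 ← R3 − (1/2)·R2: [0, 0, 0, 2, -3, 3/2]
R4 ← R4 + (5/6)·R2: [0, 0, 4/3, 2, -5/3, 5/6]
Swap R3 ↔ R4
Echelon form has 4 nonzero rows, so rank(P) = 4.
The column space has dimension equal to the rank: 4.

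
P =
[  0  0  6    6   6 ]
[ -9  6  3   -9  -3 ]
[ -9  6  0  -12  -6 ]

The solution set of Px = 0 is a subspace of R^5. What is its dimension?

3

Row reduce to echelon form.
Swap R1 ↔ R2
R3 ← R3 − R1: [0, 0, -3, -3, -3]
R3 ← R3 + (1/2)·R2: [0, 0, 0, 0, 0]
2 nonzero rows, so rank(P) = 2.
P has 5 columns; by rank–nullity, nullity = 5 − 2 = 3.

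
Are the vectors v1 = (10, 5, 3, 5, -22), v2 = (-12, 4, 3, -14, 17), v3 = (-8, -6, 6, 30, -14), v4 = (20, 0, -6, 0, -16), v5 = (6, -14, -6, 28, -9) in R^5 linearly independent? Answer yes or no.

Form the matrix with these vectors as rows and row reduce.
R2 ← R2 + (6/5)·R1: [0, 10, 33/5, -8, -47/5]
R3 ← R3 + (4/5)·R1: [0, -2, 42/5, 34, -158/5]
R4 ← R4 − (2)·R1: [0, -10, -12, -10, 28]
R5 ← R5 − (3/5)·R1: [0, -17, -39/5, 25, 21/5]
R3 ← R3 + (1/5)·R2: [0, 0, 243/25, 162/5, -837/25]
R4 ← R4 + R2: [0, 0, -27/5, -18, 93/5]
R5 ← R5 + (17/10)·R2: [0, 0, 171/50, 57/5, -589/50]
R4 ← R4 + (5/9)·R3: [0, 0, 0, 0, 0]
R5 ← R5 − (19/54)·R3: [0, 0, 0, 0, 0]
3 nonzero rows, so the 5 vectors span a space of dimension 3.
Since 3 < 5, the vectors are linearly dependent.

no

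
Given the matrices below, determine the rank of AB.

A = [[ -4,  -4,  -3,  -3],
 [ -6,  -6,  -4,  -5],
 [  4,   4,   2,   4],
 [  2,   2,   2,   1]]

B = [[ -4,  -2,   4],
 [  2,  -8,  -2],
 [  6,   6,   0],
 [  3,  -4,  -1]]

2

First compute AB:
[[-19,  34,  -5],
 [-27,  56,  -7],
 [ 16, -44,   4],
 [ 11, -12,   3]]
Now row reduce the product.
R2 ← R2 − (27/19)·R1: [0, 146/19, 2/19]
R3 ← R3 + (16/19)·R1: [0, -292/19, -4/19]
R4 ← R4 + (11/19)·R1: [0, 146/19, 2/19]
R3 ← R3 + (2)·R2: [0, 0, 0]
R4 ← R4 − R2: [0, 0, 0]
2 nonzero rows, so rank(AB) = 2.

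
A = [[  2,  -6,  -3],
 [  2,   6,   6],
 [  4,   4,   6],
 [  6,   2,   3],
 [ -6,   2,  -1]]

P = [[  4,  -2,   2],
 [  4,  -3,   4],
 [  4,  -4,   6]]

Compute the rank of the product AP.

First compute AP:
[[-28,  26, -38],
 [ 56, -46,  64],
 [ 56, -44,  60],
 [ 44, -30,  38],
 [-20,  10, -10]]
Now row reduce the product.
R2 ← R2 + (2)·R1: [0, 6, -12]
R3 ← R3 + (2)·R1: [0, 8, -16]
R4 ← R4 + (11/7)·R1: [0, 76/7, -152/7]
R5 ← R5 − (5/7)·R1: [0, -60/7, 120/7]
R3 ← R3 − (4/3)·R2: [0, 0, 0]
R4 ← R4 − (38/21)·R2: [0, 0, 0]
R5 ← R5 + (10/7)·R2: [0, 0, 0]
2 nonzero rows, so rank(AP) = 2.

2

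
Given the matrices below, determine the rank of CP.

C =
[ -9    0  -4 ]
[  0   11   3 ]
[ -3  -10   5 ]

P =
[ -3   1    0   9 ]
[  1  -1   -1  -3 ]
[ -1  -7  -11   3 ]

First compute CP:
[[ 31,  19,  44, -93],
 [  8, -32, -44, -24],
 [ -6, -28, -45,  18]]
Now row reduce the product.
R2 ← R2 − (8/31)·R1: [0, -1144/31, -1716/31, 0]
R3 ← R3 + (6/31)·R1: [0, -754/31, -1131/31, 0]
R3 ← R3 − (29/44)·R2: [0, 0, 0, 0]
2 nonzero rows, so rank(CP) = 2.

2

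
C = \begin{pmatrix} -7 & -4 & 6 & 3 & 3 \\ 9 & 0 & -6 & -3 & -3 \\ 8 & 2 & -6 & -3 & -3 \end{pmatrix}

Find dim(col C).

2

Row reduce to echelon form.
R2 ← R2 + (9/7)·R1: [0, -36/7, 12/7, 6/7, 6/7]
R3 ← R3 + (8/7)·R1: [0, -18/7, 6/7, 3/7, 3/7]
R3 ← R3 − (1/2)·R2: [0, 0, 0, 0, 0]
Echelon form has 2 nonzero rows, so rank(C) = 2.
The column space has dimension equal to the rank: 2.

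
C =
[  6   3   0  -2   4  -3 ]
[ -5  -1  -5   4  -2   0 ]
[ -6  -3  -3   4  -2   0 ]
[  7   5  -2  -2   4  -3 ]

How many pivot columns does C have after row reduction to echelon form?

Row reduce to echelon form.
R2 ← R2 + (5/6)·R1: [0, 3/2, -5, 7/3, 4/3, -5/2]
R3 ← R3 + R1: [0, 0, -3, 2, 2, -3]
R4 ← R4 − (7/6)·R1: [0, 3/2, -2, 1/3, -2/3, 1/2]
R4 ← R4 − R2: [0, 0, 3, -2, -2, 3]
R4 ← R4 + R3: [0, 0, 0, 0, 0, 0]
Echelon form has 3 nonzero rows, so rank(C) = 3.
Each nonzero row contributes one pivot column: 3 pivot columns.

3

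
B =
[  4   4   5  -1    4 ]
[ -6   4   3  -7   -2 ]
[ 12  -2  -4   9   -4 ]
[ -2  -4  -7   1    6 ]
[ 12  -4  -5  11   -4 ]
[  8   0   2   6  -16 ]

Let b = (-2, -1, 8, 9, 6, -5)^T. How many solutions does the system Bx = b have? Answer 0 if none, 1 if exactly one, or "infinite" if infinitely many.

0

Row reduce the augmented matrix [B | b].
R2 ← R2 + (3/2)·R1: [0, 10, 21/2, -17/2, 4, -4]
R3 ← R3 − (3)·R1: [0, -14, -19, 12, -16, 14]
R4 ← R4 + (1/2)·R1: [0, -2, -9/2, 1/2, 8, 8]
R5 ← R5 − (3)·R1: [0, -16, -20, 14, -16, 12]
R6 ← R6 − (2)·R1: [0, -8, -8, 8, -24, -1]
R3 ← R3 + (7/5)·R2: [0, 0, -43/10, 1/10, -52/5, 42/5]
R4 ← R4 + (1/5)·R2: [0, 0, -12/5, -6/5, 44/5, 36/5]
R5 ← R5 + (8/5)·R2: [0, 0, -16/5, 2/5, -48/5, 28/5]
R6 ← R6 + (4/5)·R2: [0, 0, 2/5, 6/5, -104/5, -21/5]
R4 ← R4 − (24/43)·R3: [0, 0, 0, -54/43, 628/43, 108/43]
R5 ← R5 − (32/43)·R3: [0, 0, 0, 14/43, -80/43, -28/43]
R6 ← R6 + (4/43)·R3: [0, 0, 0, 52/43, -936/43, -147/43]
R5 ← R5 + (7/27)·R4: [0, 0, 0, 0, 52/27, 0]
R6 ← R6 + (26/27)·R4: [0, 0, 0, 0, -208/27, -1]
R6 ← R6 + (4)·R5: [0, 0, 0, 0, 0, -1]
The echelon form has 6 nonzero rows; the last pivot sits in the augmented column, so rank(B) = 5 but rank([B|b]) = 6.
Since the ranks differ, the system is inconsistent.
It has no solutions.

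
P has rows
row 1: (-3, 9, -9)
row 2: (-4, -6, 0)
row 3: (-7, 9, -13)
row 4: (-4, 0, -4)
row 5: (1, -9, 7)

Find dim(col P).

Row reduce to echelon form.
R2 ← R2 − (4/3)·R1: [0, -18, 12]
R3 ← R3 − (7/3)·R1: [0, -12, 8]
R4 ← R4 − (4/3)·R1: [0, -12, 8]
R5 ← R5 + (1/3)·R1: [0, -6, 4]
R3 ← R3 − (2/3)·R2: [0, 0, 0]
R4 ← R4 − (2/3)·R2: [0, 0, 0]
R5 ← R5 − (1/3)·R2: [0, 0, 0]
Echelon form has 2 nonzero rows, so rank(P) = 2.
The column space has dimension equal to the rank: 2.

2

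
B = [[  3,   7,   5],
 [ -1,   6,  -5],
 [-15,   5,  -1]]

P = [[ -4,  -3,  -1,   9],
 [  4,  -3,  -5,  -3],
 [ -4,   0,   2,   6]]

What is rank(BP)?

2

First compute BP:
[[ -4, -30, -28,  36],
 [ 48, -15, -39, -57],
 [ 84,  30, -12, -156]]
Now row reduce the product.
R2 ← R2 + (12)·R1: [0, -375, -375, 375]
R3 ← R3 + (21)·R1: [0, -600, -600, 600]
R3 ← R3 − (8/5)·R2: [0, 0, 0, 0]
2 nonzero rows, so rank(BP) = 2.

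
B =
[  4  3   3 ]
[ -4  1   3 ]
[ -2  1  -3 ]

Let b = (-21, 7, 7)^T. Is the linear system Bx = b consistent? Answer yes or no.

Row reduce the augmented matrix [B | b].
R2 ← R2 + R1: [0, 4, 6, -14]
R3 ← R3 + (1/2)·R1: [0, 5/2, -3/2, -7/2]
R3 ← R3 − (5/8)·R2: [0, 0, -21/4, 21/4]
The echelon form has 3 nonzero rows, and every pivot lies in the first 3 columns, so rank(B) = rank([B|b]) = 3.
The system is consistent.

yes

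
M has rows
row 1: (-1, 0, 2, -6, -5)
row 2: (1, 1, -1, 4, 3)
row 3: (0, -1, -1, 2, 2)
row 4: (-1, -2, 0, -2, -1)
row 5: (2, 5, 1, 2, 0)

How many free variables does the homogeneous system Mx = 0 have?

Row reduce to echelon form.
R2 ← R2 + R1: [0, 1, 1, -2, -2]
R4 ← R4 − R1: [0, -2, -2, 4, 4]
R5 ← R5 + (2)·R1: [0, 5, 5, -10, -10]
R3 ← R3 + R2: [0, 0, 0, 0, 0]
R4 ← R4 + (2)·R2: [0, 0, 0, 0, 0]
R5 ← R5 − (5)·R2: [0, 0, 0, 0, 0]
2 nonzero rows, so rank(M) = 2.
M has 5 columns; by rank–nullity, nullity = 5 − 2 = 3.

3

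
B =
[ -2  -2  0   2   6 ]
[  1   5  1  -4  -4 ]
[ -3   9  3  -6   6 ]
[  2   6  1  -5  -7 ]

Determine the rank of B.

Row reduce to echelon form.
R2 ← R2 + (1/2)·R1: [0, 4, 1, -3, -1]
R3 ← R3 − (3/2)·R1: [0, 12, 3, -9, -3]
R4 ← R4 + R1: [0, 4, 1, -3, -1]
R3 ← R3 − (3)·R2: [0, 0, 0, 0, 0]
R4 ← R4 − R2: [0, 0, 0, 0, 0]
Echelon form has 2 nonzero rows, so rank(B) = 2.

2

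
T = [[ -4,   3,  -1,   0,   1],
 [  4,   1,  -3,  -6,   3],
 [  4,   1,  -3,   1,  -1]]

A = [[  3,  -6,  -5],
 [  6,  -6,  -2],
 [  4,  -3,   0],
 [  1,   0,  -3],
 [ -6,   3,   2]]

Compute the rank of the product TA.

First compute TA:
[[ -4,  12,  16],
 [-18, -12,   2],
 [ 13, -24, -27]]
Now row reduce the product.
R2 ← R2 − (9/2)·R1: [0, -66, -70]
R3 ← R3 + (13/4)·R1: [0, 15, 25]
R3 ← R3 + (5/22)·R2: [0, 0, 100/11]
3 nonzero rows, so rank(TA) = 3.

3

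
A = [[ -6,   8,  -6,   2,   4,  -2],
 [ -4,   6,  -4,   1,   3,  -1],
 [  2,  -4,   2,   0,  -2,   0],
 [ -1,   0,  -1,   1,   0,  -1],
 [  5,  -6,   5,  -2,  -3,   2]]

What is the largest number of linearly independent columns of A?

2

Row reduce to echelon form.
R2 ← R2 − (2/3)·R1: [0, 2/3, 0, -1/3, 1/3, 1/3]
R3 ← R3 + (1/3)·R1: [0, -4/3, 0, 2/3, -2/3, -2/3]
R4 ← R4 − (1/6)·R1: [0, -4/3, 0, 2/3, -2/3, -2/3]
R5 ← R5 + (5/6)·R1: [0, 2/3, 0, -1/3, 1/3, 1/3]
R3 ← R3 + (2)·R2: [0, 0, 0, 0, 0, 0]
R4 ← R4 + (2)·R2: [0, 0, 0, 0, 0, 0]
R5 ← R5 − R2: [0, 0, 0, 0, 0, 0]
Echelon form has 2 nonzero rows, so rank(A) = 2.
The rank gives the maximum number of linearly independent columns: 2.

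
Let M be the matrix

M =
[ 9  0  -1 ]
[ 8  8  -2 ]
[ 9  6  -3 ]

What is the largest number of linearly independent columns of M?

3

Row reduce to echelon form.
R2 ← R2 − (8/9)·R1: [0, 8, -10/9]
R3 ← R3 − R1: [0, 6, -2]
R3 ← R3 − (3/4)·R2: [0, 0, -7/6]
Echelon form has 3 nonzero rows, so rank(M) = 3.
The rank gives the maximum number of linearly independent columns: 3.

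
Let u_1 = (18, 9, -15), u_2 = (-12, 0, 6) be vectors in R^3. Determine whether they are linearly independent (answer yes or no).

Form the matrix with these vectors as rows and row reduce.
R2 ← R2 + (2/3)·R1: [0, 6, -4]
2 nonzero rows, so the 2 vectors span a space of dimension 2.
Since 2 = 2, the vectors are linearly independent.

yes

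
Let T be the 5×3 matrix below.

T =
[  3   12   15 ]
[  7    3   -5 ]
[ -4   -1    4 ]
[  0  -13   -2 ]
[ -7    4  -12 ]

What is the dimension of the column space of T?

3

Row reduce to echelon form.
R2 ← R2 − (7/3)·R1: [0, -25, -40]
R3 ← R3 + (4/3)·R1: [0, 15, 24]
R5 ← R5 + (7/3)·R1: [0, 32, 23]
R3 ← R3 + (3/5)·R2: [0, 0, 0]
R4 ← R4 − (13/25)·R2: [0, 0, 94/5]
R5 ← R5 + (32/25)·R2: [0, 0, -141/5]
Swap R3 ↔ R4
R5 ← R5 + (3/2)·R3: [0, 0, 0]
Echelon form has 3 nonzero rows, so rank(T) = 3.
The column space has dimension equal to the rank: 3.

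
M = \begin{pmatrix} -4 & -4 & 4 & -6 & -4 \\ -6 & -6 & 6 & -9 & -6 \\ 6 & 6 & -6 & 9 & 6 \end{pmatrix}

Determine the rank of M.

1

Row reduce to echelon form.
R2 ← R2 − (3/2)·R1: [0, 0, 0, 0, 0]
R3 ← R3 + (3/2)·R1: [0, 0, 0, 0, 0]
Echelon form has 1 nonzero row, so rank(M) = 1.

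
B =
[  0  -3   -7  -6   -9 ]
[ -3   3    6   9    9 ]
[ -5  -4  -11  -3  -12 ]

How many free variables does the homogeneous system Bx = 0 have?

Row reduce to echelon form.
Swap R1 ↔ R2
R3 ← R3 − (5/3)·R1: [0, -9, -21, -18, -27]
R3 ← R3 − (3)·R2: [0, 0, 0, 0, 0]
2 nonzero rows, so rank(B) = 2.
B has 5 columns; by rank–nullity, nullity = 5 − 2 = 3.

3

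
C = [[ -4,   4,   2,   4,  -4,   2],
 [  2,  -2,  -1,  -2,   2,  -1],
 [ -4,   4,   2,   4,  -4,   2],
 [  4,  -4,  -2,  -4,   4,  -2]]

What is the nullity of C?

5

Row reduce to echelon form.
R2 ← R2 + (1/2)·R1: [0, 0, 0, 0, 0, 0]
R3 ← R3 − R1: [0, 0, 0, 0, 0, 0]
R4 ← R4 + R1: [0, 0, 0, 0, 0, 0]
1 nonzero row, so rank(C) = 1.
C has 6 columns; by rank–nullity, nullity = 6 − 1 = 5.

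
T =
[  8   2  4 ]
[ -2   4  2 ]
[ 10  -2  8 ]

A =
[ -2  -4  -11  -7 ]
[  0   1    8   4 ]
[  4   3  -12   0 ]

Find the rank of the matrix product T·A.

First compute TA:
[[  0, -18, -120, -48],
 [ 12,  18,  30,  30],
 [ 12, -18, -222, -78]]
Now row reduce the product.
Swap R1 ↔ R2
R3 ← R3 − R1: [0, -36, -252, -108]
R3 ← R3 − (2)·R2: [0, 0, -12, -12]
3 nonzero rows, so rank(TA) = 3.

3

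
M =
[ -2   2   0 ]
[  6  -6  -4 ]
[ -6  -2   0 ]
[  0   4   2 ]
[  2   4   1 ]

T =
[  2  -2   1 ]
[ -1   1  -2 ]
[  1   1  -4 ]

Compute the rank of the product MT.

First compute MT:
[[ -6,   6,  -6],
 [ 14, -22,  34],
 [-10,  10,  -2],
 [ -2,   6, -16],
 [  1,   1, -10]]
Now row reduce the product.
R2 ← R2 + (7/3)·R1: [0, -8, 20]
R3 ← R3 − (5/3)·R1: [0, 0, 8]
R4 ← R4 − (1/3)·R1: [0, 4, -14]
R5 ← R5 + (1/6)·R1: [0, 2, -11]
R4 ← R4 + (1/2)·R2: [0, 0, -4]
R5 ← R5 + (1/4)·R2: [0, 0, -6]
R4 ← R4 + (1/2)·R3: [0, 0, 0]
R5 ← R5 + (3/4)·R3: [0, 0, 0]
3 nonzero rows, so rank(MT) = 3.

3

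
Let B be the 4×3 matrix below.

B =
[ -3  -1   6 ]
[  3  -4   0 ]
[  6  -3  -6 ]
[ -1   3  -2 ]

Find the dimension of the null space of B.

1

Row reduce to echelon form.
R2 ← R2 + R1: [0, -5, 6]
R3 ← R3 + (2)·R1: [0, -5, 6]
R4 ← R4 − (1/3)·R1: [0, 10/3, -4]
R3 ← R3 − R2: [0, 0, 0]
R4 ← R4 + (2/3)·R2: [0, 0, 0]
2 nonzero rows, so rank(B) = 2.
B has 3 columns; by rank–nullity, nullity = 3 − 2 = 1.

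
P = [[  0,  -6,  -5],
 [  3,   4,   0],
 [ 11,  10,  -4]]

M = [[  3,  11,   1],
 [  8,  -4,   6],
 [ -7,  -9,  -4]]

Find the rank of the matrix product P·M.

2

First compute PM:
[[-13,  69, -16],
 [ 41,  17,  27],
 [141, 117,  87]]
Now row reduce the product.
R2 ← R2 + (41/13)·R1: [0, 3050/13, -305/13]
R3 ← R3 + (141/13)·R1: [0, 11250/13, -1125/13]
R3 ← R3 − (225/61)·R2: [0, 0, 0]
2 nonzero rows, so rank(PM) = 2.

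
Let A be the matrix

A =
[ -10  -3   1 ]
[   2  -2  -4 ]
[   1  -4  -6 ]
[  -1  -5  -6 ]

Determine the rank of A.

Row reduce to echelon form.
R2 ← R2 + (1/5)·R1: [0, -13/5, -19/5]
R3 ← R3 + (1/10)·R1: [0, -43/10, -59/10]
R4 ← R4 − (1/10)·R1: [0, -47/10, -61/10]
R3 ← R3 − (43/26)·R2: [0, 0, 5/13]
R4 ← R4 − (47/26)·R2: [0, 0, 10/13]
R4 ← R4 − (2)·R3: [0, 0, 0]
Echelon form has 3 nonzero rows, so rank(A) = 3.

3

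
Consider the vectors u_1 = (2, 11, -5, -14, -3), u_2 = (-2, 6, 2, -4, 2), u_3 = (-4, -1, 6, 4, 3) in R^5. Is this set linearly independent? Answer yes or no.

Form the matrix with these vectors as rows and row reduce.
R2 ← R2 + R1: [0, 17, -3, -18, -1]
R3 ← R3 + (2)·R1: [0, 21, -4, -24, -3]
R3 ← R3 − (21/17)·R2: [0, 0, -5/17, -30/17, -30/17]
3 nonzero rows, so the 3 vectors span a space of dimension 3.
Since 3 = 3, the vectors are linearly independent.

yes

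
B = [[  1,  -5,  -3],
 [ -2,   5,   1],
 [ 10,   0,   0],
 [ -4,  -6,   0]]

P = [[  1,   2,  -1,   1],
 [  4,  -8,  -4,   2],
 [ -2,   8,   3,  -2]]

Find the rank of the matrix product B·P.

First compute BP:
[[-13,  18,  10,  -3],
 [ 16, -36, -15,   6],
 [ 10,  20, -10,  10],
 [-28,  40,  28, -16]]
Now row reduce the product.
R2 ← R2 + (16/13)·R1: [0, -180/13, -35/13, 30/13]
R3 ← R3 + (10/13)·R1: [0, 440/13, -30/13, 100/13]
R4 ← R4 − (28/13)·R1: [0, 16/13, 84/13, -124/13]
R3 ← R3 + (22/9)·R2: [0, 0, -80/9, 40/3]
R4 ← R4 + (4/45)·R2: [0, 0, 56/9, -28/3]
R4 ← R4 + (7/10)·R3: [0, 0, 0, 0]
3 nonzero rows, so rank(BP) = 3.

3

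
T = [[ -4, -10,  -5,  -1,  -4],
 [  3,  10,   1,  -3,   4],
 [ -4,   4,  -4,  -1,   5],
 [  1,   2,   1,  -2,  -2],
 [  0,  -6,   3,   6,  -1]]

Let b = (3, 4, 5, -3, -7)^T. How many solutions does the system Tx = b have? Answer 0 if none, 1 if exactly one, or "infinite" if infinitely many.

Row reduce the augmented matrix [T | b].
R2 ← R2 + (3/4)·R1: [0, 5/2, -11/4, -15/4, 1, 25/4]
R3 ← R3 − R1: [0, 14, 1, 0, 9, 2]
R4 ← R4 + (1/4)·R1: [0, -1/2, -1/4, -9/4, -3, -9/4]
R3 ← R3 − (28/5)·R2: [0, 0, 82/5, 21, 17/5, -33]
R4 ← R4 + (1/5)·R2: [0, 0, -4/5, -3, -14/5, -1]
R5 ← R5 + (12/5)·R2: [0, 0, -18/5, -3, 7/5, 8]
R4 ← R4 + (2/41)·R3: [0, 0, 0, -81/41, -108/41, -107/41]
R5 ← R5 + (9/41)·R3: [0, 0, 0, 66/41, 88/41, 31/41]
R5 ← R5 + (22/27)·R4: [0, 0, 0, 0, 0, -37/27]
The echelon form has 5 nonzero rows; the last pivot sits in the augmented column, so rank(T) = 4 but rank([T|b]) = 5.
Since the ranks differ, the system is inconsistent.
It has no solutions.

0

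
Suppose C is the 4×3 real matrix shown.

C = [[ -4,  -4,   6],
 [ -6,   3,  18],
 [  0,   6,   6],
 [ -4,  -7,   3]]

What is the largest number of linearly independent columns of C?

Row reduce to echelon form.
R2 ← R2 − (3/2)·R1: [0, 9, 9]
R4 ← R4 − R1: [0, -3, -3]
R3 ← R3 − (2/3)·R2: [0, 0, 0]
R4 ← R4 + (1/3)·R2: [0, 0, 0]
Echelon form has 2 nonzero rows, so rank(C) = 2.
The rank gives the maximum number of linearly independent columns: 2.

2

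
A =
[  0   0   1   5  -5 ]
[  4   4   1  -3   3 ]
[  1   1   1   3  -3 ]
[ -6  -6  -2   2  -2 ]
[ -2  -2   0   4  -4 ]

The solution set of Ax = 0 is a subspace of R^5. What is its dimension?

Row reduce to echelon form.
Swap R1 ↔ R2
R3 ← R3 − (1/4)·R1: [0, 0, 3/4, 15/4, -15/4]
R4 ← R4 + (3/2)·R1: [0, 0, -1/2, -5/2, 5/2]
R5 ← R5 + (1/2)·R1: [0, 0, 1/2, 5/2, -5/2]
R3 ← R3 − (3/4)·R2: [0, 0, 0, 0, 0]
R4 ← R4 + (1/2)·R2: [0, 0, 0, 0, 0]
R5 ← R5 − (1/2)·R2: [0, 0, 0, 0, 0]
2 nonzero rows, so rank(A) = 2.
A has 5 columns; by rank–nullity, nullity = 5 − 2 = 3.

3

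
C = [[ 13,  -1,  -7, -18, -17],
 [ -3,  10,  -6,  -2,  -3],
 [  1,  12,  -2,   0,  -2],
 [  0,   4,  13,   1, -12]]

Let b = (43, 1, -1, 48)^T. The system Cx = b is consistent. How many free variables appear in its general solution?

1

Row reduce the augmented matrix [C | b].
R2 ← R2 + (3/13)·R1: [0, 127/13, -99/13, -80/13, -90/13, 142/13]
R3 ← R3 − (1/13)·R1: [0, 157/13, -19/13, 18/13, -9/13, -56/13]
R3 ← R3 − (157/127)·R2: [0, 0, 1010/127, 1142/127, 999/127, -2262/127]
R4 ← R4 − (52/127)·R2: [0, 0, 2047/127, 447/127, -1164/127, 5528/127]
R4 ← R4 − (2047/1010)·R3: [0, 0, 0, -7426/505, -25359/1010, 40211/505]
The echelon form has 4 nonzero rows, and every pivot lies in the first 5 columns, so rank(C) = rank([C|b]) = 4.
The system is consistent.
Free variables = (unknowns) − (rank) = 5 − 4 = 1.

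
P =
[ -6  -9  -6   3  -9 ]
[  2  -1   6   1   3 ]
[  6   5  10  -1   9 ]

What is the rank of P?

Row reduce to echelon form.
R2 ← R2 + (1/3)·R1: [0, -4, 4, 2, 0]
R3 ← R3 + R1: [0, -4, 4, 2, 0]
R3 ← R3 − R2: [0, 0, 0, 0, 0]
Echelon form has 2 nonzero rows, so rank(P) = 2.

2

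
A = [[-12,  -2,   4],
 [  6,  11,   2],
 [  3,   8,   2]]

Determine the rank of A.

Row reduce to echelon form.
R2 ← R2 + (1/2)·R1: [0, 10, 4]
R3 ← R3 + (1/4)·R1: [0, 15/2, 3]
R3 ← R3 − (3/4)·R2: [0, 0, 0]
Echelon form has 2 nonzero rows, so rank(A) = 2.

2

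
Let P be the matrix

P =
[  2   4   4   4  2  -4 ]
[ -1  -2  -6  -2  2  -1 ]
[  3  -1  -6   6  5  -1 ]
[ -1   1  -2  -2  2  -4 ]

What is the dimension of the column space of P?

3

Row reduce to echelon form.
R2 ← R2 + (1/2)·R1: [0, 0, -4, 0, 3, -3]
R3 ← R3 − (3/2)·R1: [0, -7, -12, 0, 2, 5]
R4 ← R4 + (1/2)·R1: [0, 3, 0, 0, 3, -6]
Swap R2 ↔ R3
R4 ← R4 + (3/7)·R2: [0, 0, -36/7, 0, 27/7, -27/7]
R4 ← R4 − (9/7)·R3: [0, 0, 0, 0, 0, 0]
Echelon form has 3 nonzero rows, so rank(P) = 3.
The column space has dimension equal to the rank: 3.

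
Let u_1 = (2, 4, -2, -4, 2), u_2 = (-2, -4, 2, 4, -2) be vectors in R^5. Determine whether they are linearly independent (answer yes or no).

Form the matrix with these vectors as rows and row reduce.
R2 ← R2 + R1: [0, 0, 0, 0, 0]
1 nonzero row, so the 2 vectors span a space of dimension 1.
Since 1 < 2, the vectors are linearly dependent.

no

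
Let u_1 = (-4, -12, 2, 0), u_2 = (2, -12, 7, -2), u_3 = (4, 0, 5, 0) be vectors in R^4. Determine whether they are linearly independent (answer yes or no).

yes

Form the matrix with these vectors as rows and row reduce.
R2 ← R2 + (1/2)·R1: [0, -18, 8, -2]
R3 ← R3 + R1: [0, -12, 7, 0]
R3 ← R3 − (2/3)·R2: [0, 0, 5/3, 4/3]
3 nonzero rows, so the 3 vectors span a space of dimension 3.
Since 3 = 3, the vectors are linearly independent.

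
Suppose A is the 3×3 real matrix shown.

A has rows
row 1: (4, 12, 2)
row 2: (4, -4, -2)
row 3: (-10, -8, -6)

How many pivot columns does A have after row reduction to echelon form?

Row reduce to echelon form.
R2 ← R2 − R1: [0, -16, -4]
R3 ← R3 + (5/2)·R1: [0, 22, -1]
R3 ← R3 + (11/8)·R2: [0, 0, -13/2]
Echelon form has 3 nonzero rows, so rank(A) = 3.
Each nonzero row contributes one pivot column: 3 pivot columns.

3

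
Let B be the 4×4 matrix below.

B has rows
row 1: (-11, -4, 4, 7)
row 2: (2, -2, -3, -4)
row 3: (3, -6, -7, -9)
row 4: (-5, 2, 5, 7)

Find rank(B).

Row reduce to echelon form.
R2 ← R2 + (2/11)·R1: [0, -30/11, -25/11, -30/11]
R3 ← R3 + (3/11)·R1: [0, -78/11, -65/11, -78/11]
R4 ← R4 − (5/11)·R1: [0, 42/11, 35/11, 42/11]
R3 ← R3 − (13/5)·R2: [0, 0, 0, 0]
R4 ← R4 + (7/5)·R2: [0, 0, 0, 0]
Echelon form has 2 nonzero rows, so rank(B) = 2.

2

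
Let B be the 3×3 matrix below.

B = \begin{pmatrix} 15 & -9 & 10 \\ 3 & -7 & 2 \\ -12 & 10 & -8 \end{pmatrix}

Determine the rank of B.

2

Row reduce to echelon form.
R2 ← R2 − (1/5)·R1: [0, -26/5, 0]
R3 ← R3 + (4/5)·R1: [0, 14/5, 0]
R3 ← R3 + (7/13)·R2: [0, 0, 0]
Echelon form has 2 nonzero rows, so rank(B) = 2.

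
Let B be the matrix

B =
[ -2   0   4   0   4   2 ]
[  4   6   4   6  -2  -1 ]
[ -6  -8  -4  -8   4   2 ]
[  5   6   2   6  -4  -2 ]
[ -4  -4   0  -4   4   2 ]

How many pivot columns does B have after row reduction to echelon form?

Row reduce to echelon form.
R2 ← R2 + (2)·R1: [0, 6, 12, 6, 6, 3]
R3 ← R3 − (3)·R1: [0, -8, -16, -8, -8, -4]
R4 ← R4 + (5/2)·R1: [0, 6, 12, 6, 6, 3]
R5 ← R5 − (2)·R1: [0, -4, -8, -4, -4, -2]
R3 ← R3 + (4/3)·R2: [0, 0, 0, 0, 0, 0]
R4 ← R4 − R2: [0, 0, 0, 0, 0, 0]
R5 ← R5 + (2/3)·R2: [0, 0, 0, 0, 0, 0]
Echelon form has 2 nonzero rows, so rank(B) = 2.
Each nonzero row contributes one pivot column: 2 pivot columns.

2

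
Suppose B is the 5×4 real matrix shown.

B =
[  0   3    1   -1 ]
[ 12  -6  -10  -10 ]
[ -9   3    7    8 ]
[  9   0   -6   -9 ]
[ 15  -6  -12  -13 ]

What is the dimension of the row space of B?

2

Row reduce to echelon form.
Swap R1 ↔ R2
R3 ← R3 + (3/4)·R1: [0, -3/2, -1/2, 1/2]
R4 ← R4 − (3/4)·R1: [0, 9/2, 3/2, -3/2]
R5 ← R5 − (5/4)·R1: [0, 3/2, 1/2, -1/2]
R3 ← R3 + (1/2)·R2: [0, 0, 0, 0]
R4 ← R4 − (3/2)·R2: [0, 0, 0, 0]
R5 ← R5 − (1/2)·R2: [0, 0, 0, 0]
Echelon form has 2 nonzero rows, so rank(B) = 2.
The row space has dimension equal to the rank: 2.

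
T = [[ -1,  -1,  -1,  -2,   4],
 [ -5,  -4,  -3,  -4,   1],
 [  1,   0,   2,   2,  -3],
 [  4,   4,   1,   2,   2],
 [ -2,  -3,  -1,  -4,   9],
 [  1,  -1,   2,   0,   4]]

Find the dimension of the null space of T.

Row reduce to echelon form.
R2 ← R2 − (5)·R1: [0, 1, 2, 6, -19]
R3 ← R3 + R1: [0, -1, 1, 0, 1]
R4 ← R4 + (4)·R1: [0, 0, -3, -6, 18]
R5 ← R5 − (2)·R1: [0, -1, 1, 0, 1]
R6 ← R6 + R1: [0, -2, 1, -2, 8]
R3 ← R3 + R2: [0, 0, 3, 6, -18]
R5 ← R5 + R2: [0, 0, 3, 6, -18]
R6 ← R6 + (2)·R2: [0, 0, 5, 10, -30]
R4 ← R4 + R3: [0, 0, 0, 0, 0]
R5 ← R5 − R3: [0, 0, 0, 0, 0]
R6 ← R6 − (5/3)·R3: [0, 0, 0, 0, 0]
3 nonzero rows, so rank(T) = 3.
T has 5 columns; by rank–nullity, nullity = 5 − 3 = 2.

2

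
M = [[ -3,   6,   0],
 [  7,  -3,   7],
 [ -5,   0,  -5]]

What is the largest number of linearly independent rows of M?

3

Row reduce to echelon form.
R2 ← R2 + (7/3)·R1: [0, 11, 7]
R3 ← R3 − (5/3)·R1: [0, -10, -5]
R3 ← R3 + (10/11)·R2: [0, 0, 15/11]
Echelon form has 3 nonzero rows, so rank(M) = 3.
The rank gives the maximum number of linearly independent rows: 3.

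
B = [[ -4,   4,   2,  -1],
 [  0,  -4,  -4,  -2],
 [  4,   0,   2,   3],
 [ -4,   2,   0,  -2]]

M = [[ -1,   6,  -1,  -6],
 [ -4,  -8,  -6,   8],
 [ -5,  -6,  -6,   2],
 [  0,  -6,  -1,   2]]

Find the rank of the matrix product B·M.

First compute BM:
[[-22, -62, -31,  58],
 [ 36,  68,  50, -44],
 [-14,  -6, -19, -14],
 [ -4, -28,  -6,  36]]
Now row reduce the product.
R2 ← R2 + (18/11)·R1: [0, -368/11, -8/11, 560/11]
R3 ← R3 − (7/11)·R1: [0, 368/11, 8/11, -560/11]
R4 ← R4 − (2/11)·R1: [0, -184/11, -4/11, 280/11]
R3 ← R3 + R2: [0, 0, 0, 0]
R4 ← R4 − (1/2)·R2: [0, 0, 0, 0]
2 nonzero rows, so rank(BM) = 2.

2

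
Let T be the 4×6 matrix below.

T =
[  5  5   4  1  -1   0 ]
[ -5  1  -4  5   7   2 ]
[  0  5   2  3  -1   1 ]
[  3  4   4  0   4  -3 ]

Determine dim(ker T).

Row reduce to echelon form.
R2 ← R2 + R1: [0, 6, 0, 6, 6, 2]
R4 ← R4 − (3/5)·R1: [0, 1, 8/5, -3/5, 23/5, -3]
R3 ← R3 − (5/6)·R2: [0, 0, 2, -2, -6, -2/3]
R4 ← R4 − (1/6)·R2: [0, 0, 8/5, -8/5, 18/5, -10/3]
R4 ← R4 − (4/5)·R3: [0, 0, 0, 0, 42/5, -14/5]
4 nonzero rows, so rank(T) = 4.
T has 6 columns; by rank–nullity, nullity = 6 − 4 = 2.

2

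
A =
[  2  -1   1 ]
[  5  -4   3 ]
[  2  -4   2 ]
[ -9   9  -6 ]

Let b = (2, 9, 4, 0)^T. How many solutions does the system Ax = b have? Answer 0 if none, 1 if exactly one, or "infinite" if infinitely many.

Row reduce the augmented matrix [A | b].
R2 ← R2 − (5/2)·R1: [0, -3/2, 1/2, 4]
R3 ← R3 − R1: [0, -3, 1, 2]
R4 ← R4 + (9/2)·R1: [0, 9/2, -3/2, 9]
R3 ← R3 − (2)·R2: [0, 0, 0, -6]
R4 ← R4 + (3)·R2: [0, 0, 0, 21]
R4 ← R4 + (7/2)·R3: [0, 0, 0, 0]
The echelon form has 3 nonzero rows; the last pivot sits in the augmented column, so rank(A) = 2 but rank([A|b]) = 3.
Since the ranks differ, the system is inconsistent.
It has no solutions.

0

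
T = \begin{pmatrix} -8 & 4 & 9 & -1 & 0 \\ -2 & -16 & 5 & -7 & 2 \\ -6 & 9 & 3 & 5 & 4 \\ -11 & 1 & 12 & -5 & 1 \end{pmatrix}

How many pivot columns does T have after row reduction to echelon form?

Row reduce to echelon form.
R2 ← R2 − (1/4)·R1: [0, -17, 11/4, -27/4, 2]
R3 ← R3 − (3/4)·R1: [0, 6, -15/4, 23/4, 4]
R4 ← R4 − (11/8)·R1: [0, -9/2, -3/8, -29/8, 1]
R3 ← R3 + (6/17)·R2: [0, 0, -189/68, 229/68, 80/17]
R4 ← R4 − (9/34)·R2: [0, 0, -75/68, -125/68, 8/17]
R4 ← R4 − (25/63)·R3: [0, 0, 0, -200/63, -88/63]
Echelon form has 4 nonzero rows, so rank(T) = 4.
Each nonzero row contributes one pivot column: 4 pivot columns.

4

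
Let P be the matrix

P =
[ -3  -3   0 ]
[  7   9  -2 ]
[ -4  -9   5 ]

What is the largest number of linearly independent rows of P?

Row reduce to echelon form.
R2 ← R2 + (7/3)·R1: [0, 2, -2]
R3 ← R3 − (4/3)·R1: [0, -5, 5]
R3 ← R3 + (5/2)·R2: [0, 0, 0]
Echelon form has 2 nonzero rows, so rank(P) = 2.
The rank gives the maximum number of linearly independent rows: 2.

2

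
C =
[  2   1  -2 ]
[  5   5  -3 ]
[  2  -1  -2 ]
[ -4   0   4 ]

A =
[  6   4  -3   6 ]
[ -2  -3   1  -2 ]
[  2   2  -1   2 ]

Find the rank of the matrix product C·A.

2

First compute CA:
[[  6,   1,  -3,   6],
 [ 14,  -1,  -7,  14],
 [ 10,   7,  -5,  10],
 [-16,  -8,   8, -16]]
Now row reduce the product.
R2 ← R2 − (7/3)·R1: [0, -10/3, 0, 0]
R3 ← R3 − (5/3)·R1: [0, 16/3, 0, 0]
R4 ← R4 + (8/3)·R1: [0, -16/3, 0, 0]
R3 ← R3 + (8/5)·R2: [0, 0, 0, 0]
R4 ← R4 − (8/5)·R2: [0, 0, 0, 0]
2 nonzero rows, so rank(CA) = 2.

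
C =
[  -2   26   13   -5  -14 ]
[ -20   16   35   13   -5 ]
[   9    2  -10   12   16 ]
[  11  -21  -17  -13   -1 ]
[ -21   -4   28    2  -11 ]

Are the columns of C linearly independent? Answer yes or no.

Row reduce C to echelon form.
R2 ← R2 − (10)·R1: [0, -244, -95, 63, 135]
R3 ← R3 + (9/2)·R1: [0, 119, 97/2, -21/2, -47]
R4 ← R4 + (11/2)·R1: [0, 122, 109/2, -81/2, -78]
R5 ← R5 − (21/2)·R1: [0, -277, -217/2, 109/2, 136]
R3 ← R3 + (119/244)·R2: [0, 0, 529/244, 4935/244, 4597/244]
R4 ← R4 + (1/2)·R2: [0, 0, 7, -9, -21/2]
R5 ← R5 − (277/244)·R2: [0, 0, -159/244, -4153/244, -4211/244]
R4 ← R4 − (1708/529)·R3: [0, 0, 0, -39306/529, -75467/1058]
R5 ← R5 + (159/529)·R3: [0, 0, 0, -5788/529, -6134/529]
R5 ← R5 − (2894/19653)·R4: [0, 0, 0, 0, -21457/19653]
5 pivots among 5 columns.
Every column is a pivot column, so the columns are linearly independent.

yes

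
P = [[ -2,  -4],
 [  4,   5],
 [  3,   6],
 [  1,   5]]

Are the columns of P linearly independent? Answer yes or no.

Row reduce P to echelon form.
R2 ← R2 + (2)·R1: [0, -3]
R3 ← R3 + (3/2)·R1: [0, 0]
R4 ← R4 + (1/2)·R1: [0, 3]
R4 ← R4 + R2: [0, 0]
2 pivots among 2 columns.
Every column is a pivot column, so the columns are linearly independent.

yes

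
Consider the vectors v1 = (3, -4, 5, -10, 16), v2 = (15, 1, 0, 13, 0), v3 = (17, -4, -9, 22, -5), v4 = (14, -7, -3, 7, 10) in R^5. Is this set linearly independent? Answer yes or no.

no

Form the matrix with these vectors as rows and row reduce.
R2 ← R2 − (5)·R1: [0, 21, -25, 63, -80]
R3 ← R3 − (17/3)·R1: [0, 56/3, -112/3, 236/3, -287/3]
R4 ← R4 − (14/3)·R1: [0, 35/3, -79/3, 161/3, -194/3]
R3 ← R3 − (8/9)·R2: [0, 0, -136/9, 68/3, -221/9]
R4 ← R4 − (5/9)·R2: [0, 0, -112/9, 56/3, -182/9]
R4 ← R4 − (14/17)·R3: [0, 0, 0, 0, 0]
3 nonzero rows, so the 4 vectors span a space of dimension 3.
Since 3 < 4, the vectors are linearly dependent.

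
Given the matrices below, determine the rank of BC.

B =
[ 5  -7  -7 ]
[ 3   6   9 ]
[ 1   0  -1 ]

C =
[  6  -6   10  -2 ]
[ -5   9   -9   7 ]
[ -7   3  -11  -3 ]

First compute BC:
[[114, -114, 190, -38],
 [-75,  63, -123,   9],
 [ 13,  -9,  21,   1]]
Now row reduce the product.
R2 ← R2 + (25/38)·R1: [0, -12, 2, -16]
R3 ← R3 − (13/114)·R1: [0, 4, -2/3, 16/3]
R3 ← R3 + (1/3)·R2: [0, 0, 0, 0]
2 nonzero rows, so rank(BC) = 2.

2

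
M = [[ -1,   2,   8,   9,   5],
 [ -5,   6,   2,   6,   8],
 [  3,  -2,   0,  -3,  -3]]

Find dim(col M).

3

Row reduce to echelon form.
R2 ← R2 − (5)·R1: [0, -4, -38, -39, -17]
R3 ← R3 + (3)·R1: [0, 4, 24, 24, 12]
R3 ← R3 + R2: [0, 0, -14, -15, -5]
Echelon form has 3 nonzero rows, so rank(M) = 3.
The column space has dimension equal to the rank: 3.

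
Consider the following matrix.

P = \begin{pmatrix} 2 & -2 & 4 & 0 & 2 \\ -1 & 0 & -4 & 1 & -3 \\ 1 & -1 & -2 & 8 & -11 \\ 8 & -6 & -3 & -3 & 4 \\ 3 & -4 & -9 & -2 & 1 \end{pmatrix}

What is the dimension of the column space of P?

5

Row reduce to echelon form.
R2 ← R2 + (1/2)·R1: [0, -1, -2, 1, -2]
R3 ← R3 − (1/2)·R1: [0, 0, -4, 8, -12]
R4 ← R4 − (4)·R1: [0, 2, -19, -3, -4]
R5 ← R5 − (3/2)·R1: [0, -1, -15, -2, -2]
R4 ← R4 + (2)·R2: [0, 0, -23, -1, -8]
R5 ← R5 − R2: [0, 0, -13, -3, 0]
R4 ← R4 − (23/4)·R3: [0, 0, 0, -47, 61]
R5 ← R5 − (13/4)·R3: [0, 0, 0, -29, 39]
R5 ← R5 − (29/47)·R4: [0, 0, 0, 0, 64/47]
Echelon form has 5 nonzero rows, so rank(P) = 5.
The column space has dimension equal to the rank: 5.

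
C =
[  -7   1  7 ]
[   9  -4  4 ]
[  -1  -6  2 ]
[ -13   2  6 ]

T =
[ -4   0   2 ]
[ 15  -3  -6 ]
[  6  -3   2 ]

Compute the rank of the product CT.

3

First compute CT:
[[ 85, -24,  -6],
 [-72,   0,  50],
 [-74,  12,  38],
 [118, -24, -26]]
Now row reduce the product.
R2 ← R2 + (72/85)·R1: [0, -1728/85, 3818/85]
R3 ← R3 + (74/85)·R1: [0, -756/85, 2786/85]
R4 ← R4 − (118/85)·R1: [0, 792/85, -1502/85]
R3 ← R3 − (7/16)·R2: [0, 0, 105/8]
R4 ← R4 + (11/24)·R2: [0, 0, 35/12]
R4 ← R4 − (2/9)·R3: [0, 0, 0]
3 nonzero rows, so rank(CT) = 3.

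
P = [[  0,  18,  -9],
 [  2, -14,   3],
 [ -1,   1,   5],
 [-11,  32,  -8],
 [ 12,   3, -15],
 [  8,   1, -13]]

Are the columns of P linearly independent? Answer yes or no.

Row reduce P to echelon form.
Swap R1 ↔ R2
R3 ← R3 + (1/2)·R1: [0, -6, 13/2]
R4 ← R4 + (11/2)·R1: [0, -45, 17/2]
R5 ← R5 − (6)·R1: [0, 87, -33]
R6 ← R6 − (4)·R1: [0, 57, -25]
R3 ← R3 + (1/3)·R2: [0, 0, 7/2]
R4 ← R4 + (5/2)·R2: [0, 0, -14]
R5 ← R5 − (29/6)·R2: [0, 0, 21/2]
R6 ← R6 − (19/6)·R2: [0, 0, 7/2]
R4 ← R4 + (4)·R3: [0, 0, 0]
R5 ← R5 − (3)·R3: [0, 0, 0]
R6 ← R6 − R3: [0, 0, 0]
3 pivots among 3 columns.
Every column is a pivot column, so the columns are linearly independent.

yes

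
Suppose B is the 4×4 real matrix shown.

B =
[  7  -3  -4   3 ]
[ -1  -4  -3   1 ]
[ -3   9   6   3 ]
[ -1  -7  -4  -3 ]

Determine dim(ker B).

Row reduce to echelon form.
R2 ← R2 + (1/7)·R1: [0, -31/7, -25/7, 10/7]
R3 ← R3 + (3/7)·R1: [0, 54/7, 30/7, 30/7]
R4 ← R4 + (1/7)·R1: [0, -52/7, -32/7, -18/7]
R3 ← R3 + (54/31)·R2: [0, 0, -60/31, 210/31]
R4 ← R4 − (52/31)·R2: [0, 0, 44/31, -154/31]
R4 ← R4 + (11/15)·R3: [0, 0, 0, 0]
3 nonzero rows, so rank(B) = 3.
B has 4 columns; by rank–nullity, nullity = 4 − 3 = 1.

1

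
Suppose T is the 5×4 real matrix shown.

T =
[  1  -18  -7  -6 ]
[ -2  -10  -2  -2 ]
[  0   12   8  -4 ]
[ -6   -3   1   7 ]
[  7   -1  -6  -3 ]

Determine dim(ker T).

1

Row reduce to echelon form.
R2 ← R2 + (2)·R1: [0, -46, -16, -14]
R4 ← R4 + (6)·R1: [0, -111, -41, -29]
R5 ← R5 − (7)·R1: [0, 125, 43, 39]
R3 ← R3 + (6/23)·R2: [0, 0, 88/23, -176/23]
R4 ← R4 − (111/46)·R2: [0, 0, -55/23, 110/23]
R5 ← R5 + (125/46)·R2: [0, 0, -11/23, 22/23]
R4 ← R4 + (5/8)·R3: [0, 0, 0, 0]
R5 ← R5 + (1/8)·R3: [0, 0, 0, 0]
3 nonzero rows, so rank(T) = 3.
T has 4 columns; by rank–nullity, nullity = 4 − 3 = 1.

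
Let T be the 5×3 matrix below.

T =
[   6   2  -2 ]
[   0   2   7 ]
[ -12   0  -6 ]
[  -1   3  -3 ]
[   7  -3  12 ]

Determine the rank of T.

Row reduce to echelon form.
R3 ← R3 + (2)·R1: [0, 4, -10]
R4 ← R4 + (1/6)·R1: [0, 10/3, -10/3]
R5 ← R5 − (7/6)·R1: [0, -16/3, 43/3]
R3 ← R3 − (2)·R2: [0, 0, -24]
R4 ← R4 − (5/3)·R2: [0, 0, -15]
R5 ← R5 + (8/3)·R2: [0, 0, 33]
R4 ← R4 − (5/8)·R3: [0, 0, 0]
R5 ← R5 + (11/8)·R3: [0, 0, 0]
Echelon form has 3 nonzero rows, so rank(T) = 3.

3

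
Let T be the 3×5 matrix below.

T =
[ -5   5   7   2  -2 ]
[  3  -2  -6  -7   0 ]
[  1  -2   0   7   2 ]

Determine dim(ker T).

Row reduce to echelon form.
R2 ← R2 + (3/5)·R1: [0, 1, -9/5, -29/5, -6/5]
R3 ← R3 + (1/5)·R1: [0, -1, 7/5, 37/5, 8/5]
R3 ← R3 + R2: [0, 0, -2/5, 8/5, 2/5]
3 nonzero rows, so rank(T) = 3.
T has 5 columns; by rank–nullity, nullity = 5 − 3 = 2.

2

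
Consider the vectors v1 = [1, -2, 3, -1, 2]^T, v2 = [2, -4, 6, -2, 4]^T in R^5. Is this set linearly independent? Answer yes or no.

no

Form the matrix with these vectors as rows and row reduce.
R2 ← R2 − (2)·R1: [0, 0, 0, 0, 0]
1 nonzero row, so the 2 vectors span a space of dimension 1.
Since 1 < 2, the vectors are linearly dependent.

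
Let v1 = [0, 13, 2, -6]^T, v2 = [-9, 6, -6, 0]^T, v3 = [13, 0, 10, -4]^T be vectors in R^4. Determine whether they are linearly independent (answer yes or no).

no

Form the matrix with these vectors as rows and row reduce.
Swap R1 ↔ R2
R3 ← R3 + (13/9)·R1: [0, 26/3, 4/3, -4]
R3 ← R3 − (2/3)·R2: [0, 0, 0, 0]
2 nonzero rows, so the 3 vectors span a space of dimension 2.
Since 2 < 3, the vectors are linearly dependent.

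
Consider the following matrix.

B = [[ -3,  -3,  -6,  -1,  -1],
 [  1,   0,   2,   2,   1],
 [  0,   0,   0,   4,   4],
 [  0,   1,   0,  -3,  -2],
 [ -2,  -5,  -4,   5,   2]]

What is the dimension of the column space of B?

3

Row reduce to echelon form.
R2 ← R2 + (1/3)·R1: [0, -1, 0, 5/3, 2/3]
R5 ← R5 − (2/3)·R1: [0, -3, 0, 17/3, 8/3]
R4 ← R4 + R2: [0, 0, 0, -4/3, -4/3]
R5 ← R5 − (3)·R2: [0, 0, 0, 2/3, 2/3]
R4 ← R4 + (1/3)·R3: [0, 0, 0, 0, 0]
R5 ← R5 − (1/6)·R3: [0, 0, 0, 0, 0]
Echelon form has 3 nonzero rows, so rank(B) = 3.
The column space has dimension equal to the rank: 3.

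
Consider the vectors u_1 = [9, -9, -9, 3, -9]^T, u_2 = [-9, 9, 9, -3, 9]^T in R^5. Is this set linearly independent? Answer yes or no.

Form the matrix with these vectors as rows and row reduce.
R2 ← R2 + R1: [0, 0, 0, 0, 0]
1 nonzero row, so the 2 vectors span a space of dimension 1.
Since 1 < 2, the vectors are linearly dependent.

no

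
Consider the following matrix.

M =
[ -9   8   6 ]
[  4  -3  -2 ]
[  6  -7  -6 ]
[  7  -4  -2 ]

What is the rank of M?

2

Row reduce to echelon form.
R2 ← R2 + (4/9)·R1: [0, 5/9, 2/3]
R3 ← R3 + (2/3)·R1: [0, -5/3, -2]
R4 ← R4 + (7/9)·R1: [0, 20/9, 8/3]
R3 ← R3 + (3)·R2: [0, 0, 0]
R4 ← R4 − (4)·R2: [0, 0, 0]
Echelon form has 2 nonzero rows, so rank(M) = 2.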